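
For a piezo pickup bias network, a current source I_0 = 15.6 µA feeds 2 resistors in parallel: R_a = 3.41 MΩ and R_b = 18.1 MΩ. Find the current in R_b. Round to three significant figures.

Two-branch current divider: I_k = I_0 · R_other/(R_1 + R_2).
So I = 15.6 × 3.41/21.51 = 2.473 µA.

I ≈ 2.47 µA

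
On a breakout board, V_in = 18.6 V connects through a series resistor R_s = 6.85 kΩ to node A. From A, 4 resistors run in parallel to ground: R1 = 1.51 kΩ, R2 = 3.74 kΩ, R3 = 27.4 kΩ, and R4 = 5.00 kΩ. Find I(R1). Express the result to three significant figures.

Equivalent of the parallel group: R_p = 0.8575 kΩ.
V_A = 18.6 × 0.8575/7.708 = 2.069 V.
Branch current I = V_A/R1 = 2.069/1.51 = 1.370 mA.

I ≈ 1.37 mA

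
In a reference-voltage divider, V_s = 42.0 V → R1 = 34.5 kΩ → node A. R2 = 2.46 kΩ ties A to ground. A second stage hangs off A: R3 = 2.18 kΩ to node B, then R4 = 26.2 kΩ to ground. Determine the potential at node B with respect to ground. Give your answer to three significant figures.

The second stage (R3 + R4 = 28.38 kΩ) loads node A in parallel with R2.
Effective lower resistance at A: R2 ‖ 28.38 = 2.264 kΩ.
So V_A = 42.0 × 0.06158 = 2.586 V.
Then the unloaded second divider: V_B = V_A × R4/(R3+R4) = 2.586 × 0.9232 = 2.388 V.

V_B ≈ 2.39 V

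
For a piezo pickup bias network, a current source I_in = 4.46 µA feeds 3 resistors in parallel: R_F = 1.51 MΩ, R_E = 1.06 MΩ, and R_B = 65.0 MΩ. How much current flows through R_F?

Conductances: ΣG = 1/1.51 + 1/1.06 + 1/65.0 = 1.621 (1/MΩ).
Current divider: I(R_F) = I_in · G_k/ΣG = 4.46 × (0.6623/1.621) = 4.46 × 0.4085 = 1.822 µA.

I ≈ 1.82 µA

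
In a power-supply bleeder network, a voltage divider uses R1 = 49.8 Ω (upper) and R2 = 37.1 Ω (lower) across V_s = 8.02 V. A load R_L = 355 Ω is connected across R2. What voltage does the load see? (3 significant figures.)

V_out ≈ 3.23 V

First combine the lower leg with the load: R2 ‖ R_L = 33.59 Ω.
Voltage divider with the loaded lower leg: V_out = 8.02 × 33.59/(49.8 + 33.59) = 8.02 × 0.4028 = 3.230 V.
(Unloaded it would be 3.42 V; the load pulls it down.)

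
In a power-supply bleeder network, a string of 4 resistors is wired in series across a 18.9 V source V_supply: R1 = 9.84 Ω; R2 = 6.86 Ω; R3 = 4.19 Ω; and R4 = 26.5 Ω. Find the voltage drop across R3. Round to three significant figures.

V ≈ 1.67 V

Series total: ΣR = 9.84 + 6.86 + 4.19 + 26.5 = 47.39 Ω.
By the voltage-divider rule, V = 18.9 × 4.190/47.39 = 1.671 V.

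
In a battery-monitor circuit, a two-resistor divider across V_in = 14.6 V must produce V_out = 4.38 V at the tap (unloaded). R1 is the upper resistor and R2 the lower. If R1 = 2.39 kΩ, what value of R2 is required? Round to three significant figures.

The divider ratio is R2/(R1+R2) = 4.38/14.6 = 0.3000.
Rearranging, R2 = R1·k/(1−k) = 2.39 × 0.4286 = 1.024 kΩ.

R2 ≈ 1.02 kΩ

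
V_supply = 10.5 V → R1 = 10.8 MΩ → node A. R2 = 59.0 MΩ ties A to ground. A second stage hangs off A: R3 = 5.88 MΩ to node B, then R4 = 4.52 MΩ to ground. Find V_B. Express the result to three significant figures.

Looking into the second stage from A: R3 + R4 = 10.40 MΩ appears in parallel with R2.
R2 ‖ (R3+R4) = 8.841 MΩ.
V_A = 10.5 × 8.841/(10.8 + 8.841) = 4.727 V.
Stage 2 is unloaded, so V_B = V_A · R4/(R3+R4) = 4.727 × 4.52/10.40 = 2.054 V.

V_B ≈ 2.05 V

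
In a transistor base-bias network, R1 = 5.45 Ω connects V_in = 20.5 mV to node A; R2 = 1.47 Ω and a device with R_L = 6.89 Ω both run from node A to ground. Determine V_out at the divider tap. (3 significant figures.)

R2 ‖ R_L = (1.47 × 6.89)/(1.47 + 6.89) = 1.212 Ω.
Now apply the divider: V_out = 20.5 × 0.1819 = 3.728 mV.

V_out ≈ 3.73 mV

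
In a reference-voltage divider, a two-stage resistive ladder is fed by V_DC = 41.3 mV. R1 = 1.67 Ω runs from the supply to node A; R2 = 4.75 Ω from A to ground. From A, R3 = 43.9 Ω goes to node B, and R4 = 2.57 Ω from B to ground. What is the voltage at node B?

The second stage (R3 + R4 = 46.47 Ω) loads node A in parallel with R2.
R2 ‖ (R3+R4) = 4.309 Ω.
First divider: V_A = V_DC · 4.309/(1.67 + 4.309) = 29.77 mV.
Stage 2 is unloaded, so V_B = V_A · R4/(R3+R4) = 29.77 × 2.57/46.47 = 1.646 mV.

V_B ≈ 1.65 mV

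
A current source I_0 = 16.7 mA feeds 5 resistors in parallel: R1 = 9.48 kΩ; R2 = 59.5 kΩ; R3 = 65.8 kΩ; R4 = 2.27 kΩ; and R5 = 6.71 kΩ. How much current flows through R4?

I ≈ 10.1 mA

Total conductance ΣG = 1/9.48 + 1/59.5 + 1/65.8 + 1/2.27 + 1/6.71 = 0.7270 (units of 1/kΩ).
By the current-divider rule, I = I_0 · G_k/ΣG = 16.7 × 0.6059 = 10.12 mA.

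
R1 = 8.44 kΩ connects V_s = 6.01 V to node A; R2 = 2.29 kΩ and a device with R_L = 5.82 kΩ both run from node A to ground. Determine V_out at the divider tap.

R2 ‖ R_L = (2.29 × 5.82)/(2.29 + 5.82) = 1.643 kΩ.
Then V_out = V_s · R2'/(R1 + R2') = 6.01 × 1.643/10.08 = 0.9795 V.
(Unloaded it would be 1.28 V; the load pulls it down.)

V_out ≈ 0.980 V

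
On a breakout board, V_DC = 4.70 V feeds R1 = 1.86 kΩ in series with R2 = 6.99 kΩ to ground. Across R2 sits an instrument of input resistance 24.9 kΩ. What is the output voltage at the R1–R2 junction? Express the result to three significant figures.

The load sits in parallel with R2, giving an effective lower resistance R2' = R2·R_L/(R2+R_L) = 5.458 kΩ.
Voltage divider with the loaded lower leg: V_out = 4.70 × 5.458/(1.86 + 5.458) = 4.70 × 0.7458 = 3.505 V.

V_out ≈ 3.51 V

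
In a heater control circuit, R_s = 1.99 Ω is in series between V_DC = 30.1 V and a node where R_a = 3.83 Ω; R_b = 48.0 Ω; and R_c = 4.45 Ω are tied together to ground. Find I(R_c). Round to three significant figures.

Parallel bank: R_p = 1/(1/3.83 + 1/48.0 + 1/4.45) = 1.974 Ω.
Node voltage V_A = V_DC · R_p/(R_s + R_p) = 30.1 × 0.4980 = 14.99 V.
I(R_c) = V_A / R_c = 14.99/4.45 = 3.368 A.
(Equivalently: I_total = 7.594 A, then current-divider fraction G_k/ΣG = 0.4435.)

I ≈ 3.37 A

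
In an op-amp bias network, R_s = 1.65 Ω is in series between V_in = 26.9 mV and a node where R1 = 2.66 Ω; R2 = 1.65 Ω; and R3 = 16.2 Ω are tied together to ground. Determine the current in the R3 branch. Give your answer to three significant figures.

Parallel bank: R_p = 1/(1/2.66 + 1/1.65 + 1/16.2) = 0.9581 Ω.
V_A by voltage divider: V_A = 26.9 × 0.9581/(1.65 + 0.9581) = 9.882 mV.
I(R3) = V_A / R3 = 9.882/16.2 = 0.6100 mA.
(Check via current divider: I_total = 10.31 mA; share G_k/ΣG = 0.05914 → same result.)

I ≈ 0.610 mA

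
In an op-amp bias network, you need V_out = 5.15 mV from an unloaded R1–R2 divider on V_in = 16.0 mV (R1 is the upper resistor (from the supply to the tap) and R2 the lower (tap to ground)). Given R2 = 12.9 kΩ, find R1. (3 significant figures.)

Required fraction k = V_out/V_in = 0.3219.
R1 = R2·(1/k − 1) = 12.9 × 2.107 = 27.18 kΩ.

R1 ≈ 27.2 kΩ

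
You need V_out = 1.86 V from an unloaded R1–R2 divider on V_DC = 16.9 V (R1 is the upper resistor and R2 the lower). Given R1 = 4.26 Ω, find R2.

Required fraction k = V_out/V_DC = 0.1101.
Rearranging, R2 = R1·k/(1−k) = 4.26 × 0.1237 = 0.5268 Ω.

R2 ≈ 0.527 Ω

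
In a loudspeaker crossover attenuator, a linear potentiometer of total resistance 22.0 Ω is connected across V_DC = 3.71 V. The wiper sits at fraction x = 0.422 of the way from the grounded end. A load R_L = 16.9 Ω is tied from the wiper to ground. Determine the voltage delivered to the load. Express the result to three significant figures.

Lower segment x·R_p = 9.284 Ω; upper segment (1−x)·R_p = 12.72 Ω.
Lower segment in parallel with the load: 9.284 ‖ 16.9 = 5.992 Ω.
Then V_out = V_DC · 5.992/(12.72 + 5.992) = 1.188 V.
(Unloaded: V_out = x·V_DC = 1.57 V.)

V_out ≈ 1.19 V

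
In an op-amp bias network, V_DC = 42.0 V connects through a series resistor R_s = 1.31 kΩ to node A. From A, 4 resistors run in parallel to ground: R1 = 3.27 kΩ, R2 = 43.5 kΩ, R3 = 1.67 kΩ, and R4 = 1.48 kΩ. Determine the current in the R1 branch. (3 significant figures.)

I ≈ 4.14 mA

Combine the parallel branches: R_p = (1/3.27 + 1/43.5 + 1/1.67 + 1/1.48)⁻¹ = 0.6237 kΩ.
V_A by voltage divider: V_A = 42.0 × 0.6237/(1.31 + 0.6237) = 13.55 V.
I(R1) = V_A / R1 = 13.55/3.27 = 4.143 mA.
(Equivalently: I_total = 21.72 mA, then current-divider fraction G_k/ΣG = 0.1907.)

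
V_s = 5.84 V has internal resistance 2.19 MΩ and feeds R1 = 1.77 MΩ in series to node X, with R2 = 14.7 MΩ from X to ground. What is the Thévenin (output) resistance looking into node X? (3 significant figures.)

R1' = 2.19 + 1.77 = 3.960 MΩ (source resistance + R1).
Zeroing V_s shorts the top of R1' to ground, so R_th = R1' ‖ R2 = 3.120 MΩ.

R_th ≈ 3.12 MΩ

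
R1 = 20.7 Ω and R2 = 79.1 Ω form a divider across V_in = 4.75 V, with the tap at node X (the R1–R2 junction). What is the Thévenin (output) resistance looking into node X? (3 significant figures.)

Looking into X with the source shorted: R_th = R1·R2/(R1+R2) = 20.70 × 79.1/99.80 = 16.41 Ω.

R_th ≈ 16.4 Ω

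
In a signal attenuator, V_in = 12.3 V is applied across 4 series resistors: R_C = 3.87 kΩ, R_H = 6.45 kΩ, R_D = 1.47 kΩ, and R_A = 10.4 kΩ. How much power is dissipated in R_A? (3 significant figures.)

ΣR = 22.19 kΩ → I = 12.3/22.19 = 0.5543 mA.
P = I²R = 0.3073 × 10.4 = 3.195 mW.

P ≈ 3.20 mW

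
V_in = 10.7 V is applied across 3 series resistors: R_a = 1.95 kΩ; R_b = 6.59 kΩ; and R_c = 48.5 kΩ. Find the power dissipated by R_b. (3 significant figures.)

P ≈ 0.232 mW

ΣR = 57.04 kΩ → I = 10.7/57.04 = 0.1876 mA.
P(R_b) = I²·R_b = (0.1876)² × 6.59 = 0.2319 mW.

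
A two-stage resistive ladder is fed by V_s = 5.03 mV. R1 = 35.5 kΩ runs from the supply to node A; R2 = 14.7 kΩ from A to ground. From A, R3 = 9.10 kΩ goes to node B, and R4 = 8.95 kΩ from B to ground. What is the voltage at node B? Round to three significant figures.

V_B ≈ 0.463 mV

Node A sees R2 in parallel with the series input of stage 2, R3 + R4 = 18.05 kΩ.
R2 ‖ (R3+R4) = 8.102 kΩ.
First divider: V_A = V_s · 8.102/(35.5 + 8.102) = 0.9346 mV.
Then the unloaded second divider: V_B = V_A × R4/(R3+R4) = 0.9346 × 0.4958 = 0.4634 mV.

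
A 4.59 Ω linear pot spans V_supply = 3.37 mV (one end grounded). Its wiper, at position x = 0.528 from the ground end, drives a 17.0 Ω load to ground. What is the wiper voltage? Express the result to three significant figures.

V_out ≈ 1.67 mV

Split the track: R_lower = x·R_p = 2.424 Ω, R_upper = (1−x)·R_p = 2.166 Ω.
Lower segment in parallel with the load: 2.424 ‖ 17.0 = 2.121 Ω.
Then V_out = V_supply · 2.121/(2.166 + 2.121) = 1.667 mV.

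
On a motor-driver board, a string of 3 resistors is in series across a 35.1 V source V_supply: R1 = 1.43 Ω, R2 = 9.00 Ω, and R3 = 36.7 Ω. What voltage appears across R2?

V ≈ 6.70 V

Series total: ΣR = 1.43 + 9.00 + 36.7 = 47.13 Ω.
V = V_supply · R/ΣR = 35.1 × 0.1910 = 6.703 V.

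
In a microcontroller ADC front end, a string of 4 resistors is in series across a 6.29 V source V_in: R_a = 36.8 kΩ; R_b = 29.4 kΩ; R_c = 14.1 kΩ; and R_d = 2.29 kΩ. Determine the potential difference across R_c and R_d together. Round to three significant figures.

V ≈ 1.25 V

ΣR = 36.8 + 29.4 + 14.1 + 2.29 = 82.59 kΩ.
R_{R_c..R_d} = 14.1 + 2.29 = 16.39 kΩ.
By the voltage-divider rule, V = 6.29 × 16.39/82.59 = 1.248 V.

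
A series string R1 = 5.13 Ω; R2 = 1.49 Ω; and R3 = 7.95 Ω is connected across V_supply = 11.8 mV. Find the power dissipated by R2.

ΣR = 14.57 Ω → I = 11.8/14.57 = 0.8099 mA.
P(R2) = I²·R2 = (0.8099)² × 1.49 = 0.9773 µW.

P ≈ 0.977 µW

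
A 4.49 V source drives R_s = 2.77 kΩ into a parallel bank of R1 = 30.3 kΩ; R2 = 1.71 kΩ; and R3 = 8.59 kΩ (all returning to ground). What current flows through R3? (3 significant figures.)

Equivalent of the parallel group: R_p = 1.362 kΩ.
V_A = 4.49 × 1.362/4.132 = 1.480 V.
I(R3) = V_A / R3 = 1.480/8.59 = 0.1723 mA.

I ≈ 0.172 mA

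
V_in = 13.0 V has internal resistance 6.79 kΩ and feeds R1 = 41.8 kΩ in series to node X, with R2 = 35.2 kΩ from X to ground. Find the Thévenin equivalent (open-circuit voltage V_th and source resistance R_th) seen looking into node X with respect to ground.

V_th ≈ 5.46 V, R_th ≈ 20.4 kΩ

R1' = 6.79 + 41.8 = 48.59 kΩ (source resistance + R1).
Open-circuit (no load on X): V_th = V_in · R2/(R1' + R2) = 13.0 × 35.2/(48.59 + 35.2) = 5.461 V.
Zeroing V_in shorts the top of R1' to ground, so R_th = R1' ‖ R2 = 20.41 kΩ.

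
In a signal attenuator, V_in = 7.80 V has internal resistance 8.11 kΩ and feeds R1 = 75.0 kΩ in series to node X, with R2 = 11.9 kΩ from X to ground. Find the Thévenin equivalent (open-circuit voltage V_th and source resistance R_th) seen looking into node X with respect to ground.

R1' = 8.11 + 75.0 = 83.11 kΩ (source resistance + R1).
V_th is the unloaded tap voltage: V_in · R2/(R1'+R2) = 7.80 × 0.1252 = 0.9769 V.
With V_in suppressed (replaced by a short), R_th = R1' ‖ R2 = (83.11 × 11.9)/(83.11 + 11.9) = 10.41 kΩ.

V_th ≈ 0.977 V, R_th ≈ 10.4 kΩ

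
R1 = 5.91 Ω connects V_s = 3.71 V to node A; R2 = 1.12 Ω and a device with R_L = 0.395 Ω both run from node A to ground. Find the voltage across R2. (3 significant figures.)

V_out ≈ 0.175 V

First combine the lower leg with the load: R2 ‖ R_L = 0.2920 Ω.
Now apply the divider: V_out = 3.71 × 0.04708 = 0.1747 V.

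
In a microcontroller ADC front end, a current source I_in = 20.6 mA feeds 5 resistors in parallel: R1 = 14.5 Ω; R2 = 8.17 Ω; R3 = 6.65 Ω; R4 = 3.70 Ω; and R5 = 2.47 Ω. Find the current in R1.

ΣG = 1/14.5 + 1/8.17 + 1/6.65 + 1/3.70 + 1/2.47 = 1.017.
Current divider: I(R1) = I_in · G_k/ΣG = 20.6 × (0.06897/1.017) = 20.6 × 0.06782 = 1.397 mA.

I ≈ 1.40 mA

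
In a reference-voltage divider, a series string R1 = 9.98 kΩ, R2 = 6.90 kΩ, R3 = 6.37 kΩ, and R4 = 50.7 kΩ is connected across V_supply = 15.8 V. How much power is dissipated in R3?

ΣR = 73.95 kΩ → I = 15.8/73.95 = 0.2137 mA.
P(R3) = I²·R3 = (0.2137)² × 6.37 = 0.2908 mW.

P ≈ 0.291 mW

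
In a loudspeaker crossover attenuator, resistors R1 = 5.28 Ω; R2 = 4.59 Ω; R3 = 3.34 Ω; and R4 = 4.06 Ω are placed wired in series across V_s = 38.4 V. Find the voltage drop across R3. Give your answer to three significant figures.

ΣR = 5.28 + 4.59 + 3.34 + 4.06 = 17.27 Ω.
By the voltage-divider rule, V = 38.4 × 3.340/17.27 = 7.427 V.

V ≈ 7.43 V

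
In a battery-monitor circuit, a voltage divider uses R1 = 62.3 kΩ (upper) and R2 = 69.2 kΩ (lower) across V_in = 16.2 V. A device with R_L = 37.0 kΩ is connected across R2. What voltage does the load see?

The load sits in parallel with R2, giving an effective lower resistance R2' = R2·R_L/(R2+R_L) = 24.11 kΩ.
Now apply the divider: V_out = 16.2 × 0.2790 = 4.520 V.

V_out ≈ 4.52 V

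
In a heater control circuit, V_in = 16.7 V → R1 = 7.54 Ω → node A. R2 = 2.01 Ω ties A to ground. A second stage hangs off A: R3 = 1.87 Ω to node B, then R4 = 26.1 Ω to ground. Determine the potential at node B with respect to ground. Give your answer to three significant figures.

Looking into the second stage from A: R3 + R4 = 27.97 Ω appears in parallel with R2.
Effective lower resistance at A: R2 ‖ 27.97 = 1.875 Ω.
So V_A = 16.7 × 0.1992 = 3.326 V.
Then the unloaded second divider: V_B = V_A × R4/(R3+R4) = 3.326 × 0.9331 = 3.104 V.

V_B ≈ 3.10 V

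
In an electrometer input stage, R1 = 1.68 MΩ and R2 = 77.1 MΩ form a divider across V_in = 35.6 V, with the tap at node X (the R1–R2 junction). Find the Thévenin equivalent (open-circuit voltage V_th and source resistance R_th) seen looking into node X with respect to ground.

V_th ≈ 34.8 V, R_th ≈ 1.64 MΩ

V_th is the unloaded tap voltage: V_in · R2/(R1+R2) = 35.6 × 0.9787 = 34.84 V.
Zeroing V_in shorts the top of R1 to ground, so R_th = R1 ‖ R2 = 1.644 MΩ.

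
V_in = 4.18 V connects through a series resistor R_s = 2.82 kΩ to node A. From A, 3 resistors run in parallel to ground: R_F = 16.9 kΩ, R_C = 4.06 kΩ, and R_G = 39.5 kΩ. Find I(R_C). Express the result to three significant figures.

Equivalent of the parallel group: R_p = 3.023 kΩ.
V_A by voltage divider: V_A = 4.18 × 3.023/(2.82 + 3.023) = 2.163 V.
Branch current I = V_A/R_C = 2.163/4.06 = 0.5327 mA.

I ≈ 0.533 mA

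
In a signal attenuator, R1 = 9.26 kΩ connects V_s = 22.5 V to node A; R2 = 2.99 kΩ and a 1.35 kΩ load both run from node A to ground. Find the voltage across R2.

V_out ≈ 2.05 V

First combine the lower leg with the load: R2 ‖ R_L = 0.9301 kΩ.
Now apply the divider: V_out = 22.5 × 0.09127 = 2.054 V.
(Unloaded it would be 5.49 V; the load pulls it down.)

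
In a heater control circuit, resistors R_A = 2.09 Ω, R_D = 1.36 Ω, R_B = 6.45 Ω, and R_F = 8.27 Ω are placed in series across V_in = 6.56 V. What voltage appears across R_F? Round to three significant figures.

Series total: ΣR = 2.09 + 1.36 + 6.45 + 8.27 = 18.17 Ω.
V = V_in · R/ΣR = 6.56 × 0.4551 = 2.986 V.

V ≈ 2.99 V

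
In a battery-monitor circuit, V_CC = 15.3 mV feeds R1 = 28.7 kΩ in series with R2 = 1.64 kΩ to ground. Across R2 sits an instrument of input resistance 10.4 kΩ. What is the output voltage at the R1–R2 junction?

The load sits in parallel with R2, giving an effective lower resistance R2' = R2·R_L/(R2+R_L) = 1.417 kΩ.
Voltage divider with the loaded lower leg: V_out = 15.3 × 1.417/(28.7 + 1.417) = 15.3 × 0.04704 = 0.7197 mV.

V_out ≈ 0.720 mV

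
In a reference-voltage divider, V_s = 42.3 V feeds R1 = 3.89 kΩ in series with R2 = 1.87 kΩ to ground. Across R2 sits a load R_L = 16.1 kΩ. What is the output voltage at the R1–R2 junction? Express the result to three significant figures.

V_out ≈ 12.7 V

The load sits in parallel with R2, giving an effective lower resistance R2' = R2·R_L/(R2+R_L) = 1.675 kΩ.
Voltage divider with the loaded lower leg: V_out = 42.3 × 1.675/(3.89 + 1.675) = 42.3 × 0.3010 = 12.73 V.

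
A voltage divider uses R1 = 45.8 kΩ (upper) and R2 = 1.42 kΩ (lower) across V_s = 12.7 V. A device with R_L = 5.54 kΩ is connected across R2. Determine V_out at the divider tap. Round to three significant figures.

V_out ≈ 0.306 V

The load sits in parallel with R2, giving an effective lower resistance R2' = R2·R_L/(R2+R_L) = 1.130 kΩ.
Now apply the divider: V_out = 12.7 × 0.02408 = 0.3059 V.
(Unloaded it would be 0.382 V; the load pulls it down.)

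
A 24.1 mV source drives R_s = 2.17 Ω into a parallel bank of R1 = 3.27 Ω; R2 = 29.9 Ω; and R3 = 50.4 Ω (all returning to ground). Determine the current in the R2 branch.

I ≈ 0.453 mA

Parallel bank: R_p = 1/(1/3.27 + 1/29.9 + 1/50.4) = 2.785 Ω.
V_A by voltage divider: V_A = 24.1 × 2.785/(2.17 + 2.785) = 13.55 mV.
I(R2) = V_A / R2 = 13.55/29.9 = 0.4530 mA.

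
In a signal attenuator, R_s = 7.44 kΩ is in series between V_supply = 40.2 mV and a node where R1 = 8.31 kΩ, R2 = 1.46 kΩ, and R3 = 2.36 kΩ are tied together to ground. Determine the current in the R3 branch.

Parallel bank: R_p = 1/(1/8.31 + 1/1.46 + 1/2.36) = 0.8137 kΩ.
V_A by voltage divider: V_A = 40.2 × 0.8137/(7.44 + 0.8137) = 3.963 mV.
Branch current I = V_A/R3 = 3.963/2.36 = 1.679 µA.

I ≈ 1.68 µA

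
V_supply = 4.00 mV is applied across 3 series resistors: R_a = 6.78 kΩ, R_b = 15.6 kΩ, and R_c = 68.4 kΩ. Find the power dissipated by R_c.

ΣR = 90.78 kΩ → I = 4.00/90.78 = 0.04406 µA.
P = I²R = 0.001942 × 68.4 = 0.1328 nW.

P ≈ 0.133 nW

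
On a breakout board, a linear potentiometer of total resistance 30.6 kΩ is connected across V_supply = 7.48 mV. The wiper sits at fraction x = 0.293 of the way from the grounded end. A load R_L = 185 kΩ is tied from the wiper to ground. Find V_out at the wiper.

The pot divides into 21.63 kΩ above the wiper and 8.966 kΩ below.
R_L loads the lower segment: effective lower R = 8.551 kΩ.
V_out = 7.48 × 8.551/(21.63 + 8.551) = 2.119 mV.

V_out ≈ 2.12 mV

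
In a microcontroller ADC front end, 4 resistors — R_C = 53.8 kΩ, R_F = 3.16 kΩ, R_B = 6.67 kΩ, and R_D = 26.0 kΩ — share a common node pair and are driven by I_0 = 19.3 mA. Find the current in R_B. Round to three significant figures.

Conductances: ΣG = 1/53.8 + 1/3.16 + 1/6.67 + 1/26.0 = 0.5234 (1/kΩ).
By the current-divider rule, I = I_0 · G_k/ΣG = 19.3 × 0.2864 = 5.528 mA.

I ≈ 5.53 mA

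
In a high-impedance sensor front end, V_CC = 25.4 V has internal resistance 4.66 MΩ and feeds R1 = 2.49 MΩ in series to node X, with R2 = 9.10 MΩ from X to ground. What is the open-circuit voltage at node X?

V_th ≈ 14.2 V

R1' = 4.66 + 2.49 = 7.150 MΩ (source resistance + R1).
Open-circuit (no load on X): V_th = V_CC · R2/(R1' + R2) = 25.4 × 9.10/(7.150 + 9.10) = 14.22 V.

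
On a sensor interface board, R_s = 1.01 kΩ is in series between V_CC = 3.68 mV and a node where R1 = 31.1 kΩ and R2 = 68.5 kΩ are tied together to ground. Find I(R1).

I ≈ 0.113 µA

Combine the parallel branches: R_p = (1/31.1 + 1/68.5)⁻¹ = 21.39 kΩ.
V_A = 3.68 × 21.39/22.40 = 3.514 mV.
I(R1) = V_A / R1 = 3.514/31.1 = 0.1130 µA.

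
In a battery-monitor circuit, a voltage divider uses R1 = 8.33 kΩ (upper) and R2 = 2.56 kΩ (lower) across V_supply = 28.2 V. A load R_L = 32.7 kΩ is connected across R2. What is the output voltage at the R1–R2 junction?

The load sits in parallel with R2, giving an effective lower resistance R2' = R2·R_L/(R2+R_L) = 2.374 kΩ.
Then V_out = V_supply · R2'/(R1 + R2') = 28.2 × 2.374/10.70 = 6.255 V.

V_out ≈ 6.25 V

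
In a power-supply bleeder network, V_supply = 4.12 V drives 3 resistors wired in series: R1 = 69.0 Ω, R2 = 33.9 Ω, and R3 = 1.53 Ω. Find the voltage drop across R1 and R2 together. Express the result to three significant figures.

V ≈ 4.06 V

Total series resistance ΣR = 69.0 + 33.9 + 1.53 = 104.4 Ω.
R_{R1..R2} = 69.0 + 33.9 = 102.9 Ω.
V = V_supply · R/ΣR = 4.12 × 0.9853 = 4.060 V.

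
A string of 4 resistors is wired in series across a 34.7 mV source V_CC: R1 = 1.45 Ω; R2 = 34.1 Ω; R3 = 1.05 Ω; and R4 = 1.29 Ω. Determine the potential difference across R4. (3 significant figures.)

ΣR = 1.45 + 34.1 + 1.05 + 1.29 = 37.89 Ω.
By the voltage-divider rule, V = 34.7 × 1.290/37.89 = 1.181 mV.

V ≈ 1.18 mV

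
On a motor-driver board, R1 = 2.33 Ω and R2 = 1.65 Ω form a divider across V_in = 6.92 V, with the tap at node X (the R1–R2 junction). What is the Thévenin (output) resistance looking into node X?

R_th ≈ 0.966 Ω

Looking into X with the source shorted: R_th = R1·R2/(R1+R2) = 2.330 × 1.65/3.980 = 0.9660 Ω.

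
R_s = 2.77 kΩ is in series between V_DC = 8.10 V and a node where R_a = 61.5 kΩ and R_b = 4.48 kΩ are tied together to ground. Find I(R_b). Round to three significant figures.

I ≈ 1.09 mA

Parallel bank: R_p = 1/(1/61.5 + 1/4.48) = 4.176 kΩ.
V_A by voltage divider: V_A = 8.10 × 4.176/(2.77 + 4.176) = 4.870 V.
Branch current I = V_A/R_b = 4.870/4.48 = 1.087 mA.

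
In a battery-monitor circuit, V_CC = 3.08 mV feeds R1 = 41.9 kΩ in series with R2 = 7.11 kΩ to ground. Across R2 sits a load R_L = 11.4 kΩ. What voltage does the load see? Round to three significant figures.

V_out ≈ 0.291 mV

First combine the lower leg with the load: R2 ‖ R_L = 4.379 kΩ.
Then V_out = V_CC · R2'/(R1 + R2') = 3.08 × 4.379/46.28 = 0.2914 mV.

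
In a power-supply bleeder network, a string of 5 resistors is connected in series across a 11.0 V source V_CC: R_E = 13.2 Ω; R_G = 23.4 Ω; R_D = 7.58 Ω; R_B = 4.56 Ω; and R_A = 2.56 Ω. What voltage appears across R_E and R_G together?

V ≈ 7.85 V

Total series resistance ΣR = 13.2 + 23.4 + 7.58 + 4.56 + 2.56 = 51.30 Ω.
R_{R_E..R_G} = 13.2 + 23.4 = 36.60 Ω.
Voltage divider: V = V_CC · (36.60 / 51.30) = 11.0 × 0.7135 = 7.848 V.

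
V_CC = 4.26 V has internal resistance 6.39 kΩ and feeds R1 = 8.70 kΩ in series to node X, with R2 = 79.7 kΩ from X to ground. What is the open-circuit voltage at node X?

R1' = 6.39 + 8.70 = 15.09 kΩ (source resistance + R1).
V_th is the unloaded tap voltage: V_CC · R2/(R1'+R2) = 4.26 × 0.8408 = 3.582 V.

V_th ≈ 3.58 V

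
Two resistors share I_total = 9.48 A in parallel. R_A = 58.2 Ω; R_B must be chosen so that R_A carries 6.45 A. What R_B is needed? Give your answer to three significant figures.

R_B ≈ 124 Ω

In a two-way split, I_A/I_total = R_B/(R_A + R_B).
6.45/9.48 = R_B/(R_A + R_B) → R_B = R_A · (0.6804)/(1 − 0.6804) = 58.2 × 2.129 = 123.9 Ω.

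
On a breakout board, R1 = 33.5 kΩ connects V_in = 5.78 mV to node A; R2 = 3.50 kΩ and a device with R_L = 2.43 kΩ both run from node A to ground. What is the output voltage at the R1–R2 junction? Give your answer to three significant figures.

First combine the lower leg with the load: R2 ‖ R_L = 1.434 kΩ.
Voltage divider with the loaded lower leg: V_out = 5.78 × 1.434/(33.5 + 1.434) = 5.78 × 0.04106 = 0.2373 mV.

V_out ≈ 0.237 mV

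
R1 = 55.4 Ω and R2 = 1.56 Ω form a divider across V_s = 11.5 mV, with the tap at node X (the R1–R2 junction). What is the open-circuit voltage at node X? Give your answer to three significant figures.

V_th ≈ 0.315 mV

V_th is the unloaded tap voltage: V_s · R2/(R1+R2) = 11.5 × 0.02739 = 0.3150 mV.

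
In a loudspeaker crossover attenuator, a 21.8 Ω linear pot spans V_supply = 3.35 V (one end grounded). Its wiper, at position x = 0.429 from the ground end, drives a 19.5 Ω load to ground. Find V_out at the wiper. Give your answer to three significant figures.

V_out ≈ 1.13 V

Split the track: R_lower = x·R_p = 9.352 Ω, R_upper = (1−x)·R_p = 12.45 Ω.
Lower segment in parallel with the load: 9.352 ‖ 19.5 = 6.321 Ω.
V_out = 3.35 × 6.321/(12.45 + 6.321) = 1.128 V.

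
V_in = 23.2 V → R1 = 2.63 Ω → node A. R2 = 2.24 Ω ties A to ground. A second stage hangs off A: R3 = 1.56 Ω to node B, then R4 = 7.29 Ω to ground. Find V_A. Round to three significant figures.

V_A ≈ 9.39 V

Node A sees R2 in parallel with the series input of stage 2, R3 + R4 = 8.850 Ω.
Effective lower resistance at A: R2 ‖ 8.850 = 1.788 Ω.
First divider: V_A = V_in · 1.788/(2.63 + 1.788) = 9.388 V.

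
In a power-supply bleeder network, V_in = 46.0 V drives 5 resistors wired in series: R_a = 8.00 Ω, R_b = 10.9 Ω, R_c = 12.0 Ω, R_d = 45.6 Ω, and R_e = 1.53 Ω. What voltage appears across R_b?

Series total: ΣR = 8.00 + 10.9 + 12.0 + 45.6 + 1.53 = 78.03 Ω.
By the voltage-divider rule, V = 46.0 × 10.90/78.03 = 6.426 V.

V ≈ 6.43 V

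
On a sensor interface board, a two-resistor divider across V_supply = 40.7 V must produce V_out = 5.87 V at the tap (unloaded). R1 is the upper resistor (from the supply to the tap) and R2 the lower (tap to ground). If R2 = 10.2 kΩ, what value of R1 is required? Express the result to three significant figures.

The divider ratio is R2/(R1+R2) = 5.87/40.7 = 0.1442.
Rearranging, R1 = R2·(1−k)/k = 10.2 × 5.934 = 60.52 kΩ.

R1 ≈ 60.5 kΩ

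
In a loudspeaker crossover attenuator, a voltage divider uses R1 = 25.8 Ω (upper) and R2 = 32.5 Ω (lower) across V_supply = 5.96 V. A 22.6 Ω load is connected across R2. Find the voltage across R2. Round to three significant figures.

V_out ≈ 2.03 V

R2 ‖ R_L = (32.5 × 22.6)/(32.5 + 22.6) = 13.33 Ω.
Then V_out = V_supply · R2'/(R1 + R2') = 5.96 × 13.33/39.13 = 2.030 V.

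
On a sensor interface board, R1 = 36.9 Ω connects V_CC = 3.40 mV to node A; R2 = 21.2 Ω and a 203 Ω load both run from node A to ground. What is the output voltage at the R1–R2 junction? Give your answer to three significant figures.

V_out ≈ 1.16 mV

R2 ‖ R_L = (21.2 × 203)/(21.2 + 203) = 19.20 Ω.
Now apply the divider: V_out = 3.40 × 0.3422 = 1.163 mV.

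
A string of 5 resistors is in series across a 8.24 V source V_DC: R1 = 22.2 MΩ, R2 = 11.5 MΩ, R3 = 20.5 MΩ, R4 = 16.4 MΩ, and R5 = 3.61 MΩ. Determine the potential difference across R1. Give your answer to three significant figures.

ΣR = 22.2 + 11.5 + 20.5 + 16.4 + 3.61 = 74.21 MΩ.
Voltage divider: V = V_DC · (22.20 / 74.21) = 8.24 × 0.2992 = 2.465 V.

V ≈ 2.47 V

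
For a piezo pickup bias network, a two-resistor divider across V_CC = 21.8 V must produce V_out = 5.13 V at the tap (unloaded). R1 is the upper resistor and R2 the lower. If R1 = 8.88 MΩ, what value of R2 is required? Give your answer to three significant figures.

V_out/V_CC = R2/(R1+R2) = 0.2353.
Rearranging, R2 = R1·k/(1−k) = 8.88 × 0.3077 = 2.733 MΩ.

R2 ≈ 2.73 MΩ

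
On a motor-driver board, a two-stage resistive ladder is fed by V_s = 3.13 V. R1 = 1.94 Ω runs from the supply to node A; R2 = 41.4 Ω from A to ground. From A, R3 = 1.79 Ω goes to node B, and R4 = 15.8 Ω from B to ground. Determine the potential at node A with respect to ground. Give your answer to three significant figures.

Looking into the second stage from A: R3 + R4 = 17.59 Ω appears in parallel with R2.
Effective lower resistance at A: R2 ‖ 17.59 = 12.34 Ω.
First divider: V_A = V_s · 12.34/(1.94 + 12.34) = 2.705 V.

V_A ≈ 2.70 V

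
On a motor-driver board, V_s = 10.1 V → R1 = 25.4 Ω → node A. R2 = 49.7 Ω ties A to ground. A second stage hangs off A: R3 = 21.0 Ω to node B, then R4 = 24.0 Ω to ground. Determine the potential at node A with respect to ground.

V_A ≈ 4.87 V

The second stage (R3 + R4 = 45.00 Ω) loads node A in parallel with R2.
R2 ‖ (R3+R4) = 23.62 Ω.
So V_A = 10.1 × 0.4818 = 4.866 V.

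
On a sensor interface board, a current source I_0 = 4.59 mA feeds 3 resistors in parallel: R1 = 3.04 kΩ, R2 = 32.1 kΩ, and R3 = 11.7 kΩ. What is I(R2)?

I ≈ 0.321 mA

Conductances: ΣG = 1/3.04 + 1/32.1 + 1/11.7 = 0.4456 (1/kΩ).
R2 takes the fraction G_k/ΣG = 0.03115/0.4456 = 0.06992, so I = 4.59 × 0.06992 = 0.3209 mA.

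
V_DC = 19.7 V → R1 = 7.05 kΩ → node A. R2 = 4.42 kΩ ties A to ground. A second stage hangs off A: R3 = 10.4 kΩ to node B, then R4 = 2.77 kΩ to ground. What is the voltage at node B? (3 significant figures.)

The second stage (R3 + R4 = 13.17 kΩ) loads node A in parallel with R2.
R2 ‖ (R3+R4) = 3.309 kΩ.
So V_A = 19.7 × 0.3195 = 6.293 V.
Stage 2 is unloaded, so V_B = V_A · R4/(R3+R4) = 6.293 × 2.77/13.17 = 1.324 V.

V_B ≈ 1.32 V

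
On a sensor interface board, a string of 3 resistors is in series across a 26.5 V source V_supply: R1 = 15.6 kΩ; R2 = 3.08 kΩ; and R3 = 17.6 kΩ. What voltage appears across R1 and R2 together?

V ≈ 13.6 V

Series total: ΣR = 15.6 + 3.08 + 17.6 = 36.28 kΩ.
R_{R1..R2} = 15.6 + 3.08 = 18.68 kΩ.
By the voltage-divider rule, V = 26.5 × 18.68/36.28 = 13.64 V.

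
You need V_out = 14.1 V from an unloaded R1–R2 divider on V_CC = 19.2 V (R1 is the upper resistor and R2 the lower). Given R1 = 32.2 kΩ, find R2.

R2 ≈ 89.0 kΩ

The divider ratio is R2/(R1+R2) = 14.1/19.2 = 0.7344.
Rearranging, R2 = R1·k/(1−k) = 32.2 × 2.765 = 89.02 kΩ.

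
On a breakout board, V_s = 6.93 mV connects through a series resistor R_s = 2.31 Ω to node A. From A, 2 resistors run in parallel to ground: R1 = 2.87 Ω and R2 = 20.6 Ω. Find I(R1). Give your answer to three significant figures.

I ≈ 1.26 mA

Combine the parallel branches: R_p = (1/2.87 + 1/20.6)⁻¹ = 2.519 Ω.
V_A by voltage divider: V_A = 6.93 × 2.519/(2.31 + 2.519) = 3.615 mV.
I(R1) = V_A / R1 = 3.615/2.87 = 1.260 mA.
(Equivalently: I_total = 1.435 mA, then current-divider fraction G_k/ΣG = 0.8777.)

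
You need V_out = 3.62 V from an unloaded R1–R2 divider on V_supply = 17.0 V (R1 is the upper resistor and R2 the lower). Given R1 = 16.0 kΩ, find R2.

V_out/V_supply = R2/(R1+R2) = 0.2129.
R2 = R1 · 0.2129/(1 − 0.2129) = 4.329 kΩ.

R2 ≈ 4.33 kΩ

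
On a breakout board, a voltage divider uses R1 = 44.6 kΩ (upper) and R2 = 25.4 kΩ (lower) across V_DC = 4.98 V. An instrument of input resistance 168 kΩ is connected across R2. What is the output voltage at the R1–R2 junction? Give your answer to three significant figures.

V_out ≈ 1.65 V

The load sits in parallel with R2, giving an effective lower resistance R2' = R2·R_L/(R2+R_L) = 22.06 kΩ.
Then V_out = V_DC · R2'/(R1 + R2') = 4.98 × 22.06/66.66 = 1.648 V.
(Unloaded it would be 1.81 V; the load pulls it down.)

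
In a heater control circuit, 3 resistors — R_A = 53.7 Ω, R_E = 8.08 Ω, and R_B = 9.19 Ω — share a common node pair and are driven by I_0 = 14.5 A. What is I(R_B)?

Total conductance ΣG = 1/53.7 + 1/8.08 + 1/9.19 = 0.2512 (units of 1/Ω).
By the current-divider rule, I = I_0 · G_k/ΣG = 14.5 × 0.4332 = 6.281 A.

I ≈ 6.28 A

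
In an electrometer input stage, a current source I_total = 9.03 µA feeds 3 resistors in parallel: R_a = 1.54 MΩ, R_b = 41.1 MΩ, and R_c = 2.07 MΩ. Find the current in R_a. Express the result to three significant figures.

Conductances: ΣG = 1/1.54 + 1/41.1 + 1/2.07 = 1.157 (1/MΩ).
R_a takes the fraction G_k/ΣG = 0.6494/1.157 = 0.5613, so I = 9.03 × 0.5613 = 5.069 µA.

I ≈ 5.07 µA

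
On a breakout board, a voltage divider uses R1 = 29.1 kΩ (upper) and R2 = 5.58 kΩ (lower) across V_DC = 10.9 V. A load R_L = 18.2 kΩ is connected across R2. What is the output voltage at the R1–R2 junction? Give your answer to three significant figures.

V_out ≈ 1.39 V

First combine the lower leg with the load: R2 ‖ R_L = 4.271 kΩ.
Then V_out = V_DC · R2'/(R1 + R2') = 10.9 × 4.271/33.37 = 1.395 V.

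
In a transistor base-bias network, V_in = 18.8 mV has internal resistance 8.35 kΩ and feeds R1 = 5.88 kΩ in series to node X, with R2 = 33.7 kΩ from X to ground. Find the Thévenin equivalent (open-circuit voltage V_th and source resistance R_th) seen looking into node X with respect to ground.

R1' = 8.35 + 5.88 = 14.23 kΩ (source resistance + R1).
Open-circuit (no load on X): V_th = V_in · R2/(R1' + R2) = 18.8 × 33.7/(14.23 + 33.7) = 13.22 mV.
With V_in suppressed (replaced by a short), R_th = R1' ‖ R2 = (14.23 × 33.7)/(14.23 + 33.7) = 10.01 kΩ.

V_th ≈ 13.2 mV, R_th ≈ 10.0 kΩ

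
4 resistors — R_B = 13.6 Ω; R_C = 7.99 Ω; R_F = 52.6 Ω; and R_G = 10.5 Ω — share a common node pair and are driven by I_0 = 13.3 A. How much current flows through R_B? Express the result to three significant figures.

I ≈ 3.13 A

ΣG = 1/13.6 + 1/7.99 + 1/52.6 + 1/10.5 = 0.3129.
By the current-divider rule, I = I_0 · G_k/ΣG = 13.3 × 0.2350 = 3.125 A.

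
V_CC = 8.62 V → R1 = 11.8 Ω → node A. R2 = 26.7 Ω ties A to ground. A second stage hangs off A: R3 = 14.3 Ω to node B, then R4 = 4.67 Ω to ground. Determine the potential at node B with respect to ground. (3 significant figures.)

V_B ≈ 1.03 V

Looking into the second stage from A: R3 + R4 = 18.97 Ω appears in parallel with R2.
R2 ‖ (R3+R4) = 11.09 Ω.
V_A = 8.62 × 11.09/(11.8 + 11.09) = 4.176 V.
Stage 2 is unloaded, so V_B = V_A · R4/(R3+R4) = 4.176 × 4.67/18.97 = 1.028 V.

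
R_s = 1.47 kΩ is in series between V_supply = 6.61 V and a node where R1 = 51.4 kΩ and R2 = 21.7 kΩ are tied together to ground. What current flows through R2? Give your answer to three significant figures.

I ≈ 0.278 mA

Equivalent of the parallel group: R_p = 15.26 kΩ.
Node voltage V_A = V_supply · R_p/(R_s + R_p) = 6.61 × 0.9121 = 6.029 V.
Branch current I = V_A/R2 = 6.029/21.7 = 0.2778 mA.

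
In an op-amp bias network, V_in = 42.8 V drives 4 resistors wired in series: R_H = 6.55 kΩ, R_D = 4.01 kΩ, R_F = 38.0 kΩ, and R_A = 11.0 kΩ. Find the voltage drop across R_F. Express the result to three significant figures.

Total series resistance ΣR = 6.55 + 4.01 + 38.0 + 11.0 = 59.56 kΩ.
V = V_in · R/ΣR = 42.8 × 0.6380 = 27.31 V.

V ≈ 27.3 V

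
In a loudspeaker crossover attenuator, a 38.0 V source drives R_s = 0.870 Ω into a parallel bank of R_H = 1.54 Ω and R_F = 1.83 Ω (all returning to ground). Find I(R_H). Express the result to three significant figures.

Parallel bank: R_p = 1/(1/1.54 + 1/1.83) = 0.8363 Ω.
Node voltage V_A = V_CC · R_p/(R_s + R_p) = 38.0 × 0.4901 = 18.62 V.
I(R_H) = V_A / R_H = 18.62/1.54 = 12.09 A.

I ≈ 12.1 A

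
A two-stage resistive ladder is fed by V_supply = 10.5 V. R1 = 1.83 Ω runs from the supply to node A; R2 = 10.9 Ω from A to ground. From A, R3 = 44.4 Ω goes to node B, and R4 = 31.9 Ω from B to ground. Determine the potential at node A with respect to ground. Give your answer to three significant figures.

V_A ≈ 8.81 V

Node A sees R2 in parallel with the series input of stage 2, R3 + R4 = 76.30 Ω.
Effective lower resistance at A: R2 ‖ 76.30 = 9.538 Ω.
V_A = 10.5 × 9.538/(1.83 + 9.538) = 8.810 V.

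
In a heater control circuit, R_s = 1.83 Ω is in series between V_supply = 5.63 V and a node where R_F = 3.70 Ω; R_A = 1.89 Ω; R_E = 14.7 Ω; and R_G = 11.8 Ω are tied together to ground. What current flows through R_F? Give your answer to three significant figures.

Parallel bank: R_p = 1/(1/3.70 + 1/1.89 + 1/14.7 + 1/11.8) = 1.050 Ω.
V_A = 5.63 × 1.050/2.880 = 2.053 V.
I(R_F) = V_A / R_F = 2.053/3.70 = 0.5548 A.

I ≈ 0.555 A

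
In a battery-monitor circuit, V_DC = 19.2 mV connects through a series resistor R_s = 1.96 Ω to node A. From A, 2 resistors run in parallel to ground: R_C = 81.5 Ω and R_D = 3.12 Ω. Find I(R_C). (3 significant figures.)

Parallel bank: R_p = 1/(1/81.5 + 1/3.12) = 3.005 Ω.
V_A by voltage divider: V_A = 19.2 × 3.005/(1.96 + 3.005) = 11.62 mV.
I(R_C) = V_A / R_C = 11.62/81.5 = 0.1426 mA.

I ≈ 0.143 mA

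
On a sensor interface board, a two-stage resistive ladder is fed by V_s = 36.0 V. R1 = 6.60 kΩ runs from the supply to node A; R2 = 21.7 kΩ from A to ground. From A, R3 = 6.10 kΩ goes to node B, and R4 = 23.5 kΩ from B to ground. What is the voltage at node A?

V_A ≈ 23.6 V

The second stage (R3 + R4 = 29.60 kΩ) loads node A in parallel with R2.
Effective lower resistance at A: R2 ‖ 29.60 = 12.52 kΩ.
V_A = 36.0 × 12.52/(6.60 + 12.52) = 23.57 V.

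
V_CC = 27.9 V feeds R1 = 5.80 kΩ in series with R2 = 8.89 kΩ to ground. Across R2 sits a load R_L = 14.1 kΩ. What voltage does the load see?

V_out ≈ 13.5 V

First combine the lower leg with the load: R2 ‖ R_L = 5.452 kΩ.
Now apply the divider: V_out = 27.9 × 0.4846 = 13.52 V.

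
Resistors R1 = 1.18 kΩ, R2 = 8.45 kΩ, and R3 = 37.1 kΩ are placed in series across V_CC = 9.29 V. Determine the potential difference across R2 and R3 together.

Total series resistance ΣR = 1.18 + 8.45 + 37.1 = 46.73 kΩ.
R_{R2..R3} = 8.45 + 37.1 = 45.55 kΩ.
Voltage divider: V = V_CC · (45.55 / 46.73) = 9.29 × 0.9747 = 9.055 V.

V ≈ 9.06 V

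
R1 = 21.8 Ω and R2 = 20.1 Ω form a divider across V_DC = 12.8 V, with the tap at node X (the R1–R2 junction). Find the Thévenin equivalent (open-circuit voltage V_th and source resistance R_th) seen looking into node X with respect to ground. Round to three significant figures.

V_th ≈ 6.14 V, R_th ≈ 10.5 Ω

V_th is the unloaded tap voltage: V_DC · R2/(R1+R2) = 12.8 × 0.4797 = 6.140 V.
Looking into X with the source shorted: R_th = R1·R2/(R1+R2) = 21.80 × 20.1/41.90 = 10.46 Ω.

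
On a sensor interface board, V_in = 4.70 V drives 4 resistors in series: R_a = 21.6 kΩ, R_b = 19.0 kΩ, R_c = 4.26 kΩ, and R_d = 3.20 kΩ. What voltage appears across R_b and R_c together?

V ≈ 2.27 V

ΣR = 21.6 + 19.0 + 4.26 + 3.20 = 48.06 kΩ.
R_{R_b..R_c} = 19.0 + 4.26 = 23.26 kΩ.
Voltage divider: V = V_in · (23.26 / 48.06) = 4.70 × 0.4840 = 2.275 V.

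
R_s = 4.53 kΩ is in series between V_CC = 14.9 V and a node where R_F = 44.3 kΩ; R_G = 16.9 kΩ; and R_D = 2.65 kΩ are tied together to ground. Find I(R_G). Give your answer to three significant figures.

Combine the parallel branches: R_p = (1/44.3 + 1/16.9 + 1/2.65)⁻¹ = 2.178 kΩ.
V_A = 14.9 × 2.178/6.708 = 4.838 V.
I(R_G) = V_A / R_G = 4.838/16.9 = 0.2863 mA.

I ≈ 0.286 mA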